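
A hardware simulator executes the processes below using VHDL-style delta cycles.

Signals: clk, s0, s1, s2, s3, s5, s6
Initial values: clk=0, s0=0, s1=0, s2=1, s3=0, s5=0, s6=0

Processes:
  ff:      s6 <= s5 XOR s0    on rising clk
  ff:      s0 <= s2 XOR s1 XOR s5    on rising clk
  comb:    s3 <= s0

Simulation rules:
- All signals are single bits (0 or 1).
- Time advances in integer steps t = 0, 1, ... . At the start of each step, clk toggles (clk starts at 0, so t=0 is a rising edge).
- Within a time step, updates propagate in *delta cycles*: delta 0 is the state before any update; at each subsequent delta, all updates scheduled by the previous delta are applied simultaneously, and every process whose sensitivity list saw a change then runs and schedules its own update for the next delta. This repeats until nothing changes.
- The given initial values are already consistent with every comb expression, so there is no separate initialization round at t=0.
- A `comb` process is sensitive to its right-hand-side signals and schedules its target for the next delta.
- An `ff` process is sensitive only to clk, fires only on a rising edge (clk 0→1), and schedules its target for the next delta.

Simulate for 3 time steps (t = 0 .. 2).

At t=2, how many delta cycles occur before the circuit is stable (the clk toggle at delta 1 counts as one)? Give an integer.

t0.Δ0 clk=0 s6=0 s2=1 s5=0 s0=0 s3=0 s1=0
t0.Δ1 clk=1 s6=0 s2=1 s5=0 s0=0 s3=0 s1=0
t0.Δ2 clk=1 s6=0 s2=1 s5=0 s0=1 s3=0 s1=0
t0.Δ3 clk=1 s6=0 s2=1 s5=0 s0=1 s3=1 s1=0
t1.Δ0 clk=1 s6=0 s2=1 s5=0 s0=1 s3=1 s1=0
t1.Δ1 clk=0 s6=0 s2=1 s5=0 s0=1 s3=1 s1=0
t2.Δ0 clk=0 s6=0 s2=1 s5=0 s0=1 s3=1 s1=0
t2.Δ1 clk=1 s6=0 s2=1 s5=0 s0=1 s3=1 s1=0
t2.Δ2 clk=1 s6=1 s2=1 s5=0 s0=1 s3=1 s1=0

2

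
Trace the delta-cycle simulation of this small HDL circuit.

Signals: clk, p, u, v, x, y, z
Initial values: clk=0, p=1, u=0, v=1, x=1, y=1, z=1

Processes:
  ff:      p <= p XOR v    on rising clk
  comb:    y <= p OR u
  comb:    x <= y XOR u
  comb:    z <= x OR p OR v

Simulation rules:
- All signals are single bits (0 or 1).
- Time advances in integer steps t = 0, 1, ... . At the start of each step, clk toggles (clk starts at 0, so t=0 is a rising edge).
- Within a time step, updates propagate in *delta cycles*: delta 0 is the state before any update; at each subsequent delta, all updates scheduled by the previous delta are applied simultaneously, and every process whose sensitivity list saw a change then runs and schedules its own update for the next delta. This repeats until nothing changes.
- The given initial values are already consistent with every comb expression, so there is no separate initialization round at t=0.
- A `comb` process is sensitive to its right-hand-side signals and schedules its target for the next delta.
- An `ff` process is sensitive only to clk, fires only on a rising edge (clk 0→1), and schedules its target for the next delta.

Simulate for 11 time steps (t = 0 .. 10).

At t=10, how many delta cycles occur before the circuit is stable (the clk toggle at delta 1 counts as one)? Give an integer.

4

t0.Δ0 z=1 y=1 v=1 x=1 u=0 clk=0 p=1
t0.Δ1 z=1 y=1 v=1 x=1 u=0 clk=1 p=1
t0.Δ2 z=1 y=1 v=1 x=1 u=0 clk=1 p=0
t0.Δ3 z=1 y=0 v=1 x=1 u=0 clk=1 p=0
t0.Δ4 z=1 y=0 v=1 x=0 u=0 clk=1 p=0
t1.Δ0 z=1 y=0 v=1 x=0 u=0 clk=1 p=0
t1.Δ1 z=1 y=0 v=1 x=0 u=0 clk=0 p=0
t2.Δ0 z=1 y=0 v=1 x=0 u=0 clk=0 p=0
t2.Δ1 z=1 y=0 v=1 x=0 u=0 clk=1 p=0
t2.Δ2 z=1 y=0 v=1 x=0 u=0 clk=1 p=1
t2.Δ3 z=1 y=1 v=1 x=0 u=0 clk=1 p=1
t2.Δ4 z=1 y=1 v=1 x=1 u=0 clk=1 p=1
t3.Δ0 z=1 y=1 v=1 x=1 u=0 clk=1 p=1
t3.Δ1 z=1 y=1 v=1 x=1 u=0 clk=0 p=1
t4.Δ0 z=1 y=1 v=1 x=1 u=0 clk=0 p=1
t4.Δ1 z=1 y=1 v=1 x=1 u=0 clk=1 p=1
t4.Δ2 z=1 y=1 v=1 x=1 u=0 clk=1 p=0
t4.Δ3 z=1 y=0 v=1 x=1 u=0 clk=1 p=0
t4.Δ4 z=1 y=0 v=1 x=0 u=0 clk=1 p=0
t5.Δ0 z=1 y=0 v=1 x=0 u=0 clk=1 p=0
t5.Δ1 z=1 y=0 v=1 x=0 u=0 clk=0 p=0
t6.Δ0 z=1 y=0 v=1 x=0 u=0 clk=0 p=0
t6.Δ1 z=1 y=0 v=1 x=0 u=0 clk=1 p=0
t6.Δ2 z=1 y=0 v=1 x=0 u=0 clk=1 p=1
t6.Δ3 z=1 y=1 v=1 x=0 u=0 clk=1 p=1
t6.Δ4 z=1 y=1 v=1 x=1 u=0 clk=1 p=1
t7.Δ0 z=1 y=1 v=1 x=1 u=0 clk=1 p=1
t7.Δ1 z=1 y=1 v=1 x=1 u=0 clk=0 p=1
t8.Δ0 z=1 y=1 v=1 x=1 u=0 clk=0 p=1
t8.Δ1 z=1 y=1 v=1 x=1 u=0 clk=1 p=1
t8.Δ2 z=1 y=1 v=1 x=1 u=0 clk=1 p=0
t8.Δ3 z=1 y=0 v=1 x=1 u=0 clk=1 p=0
t8.Δ4 z=1 y=0 v=1 x=0 u=0 clk=1 p=0
t9.Δ0 z=1 y=0 v=1 x=0 u=0 clk=1 p=0
t9.Δ1 z=1 y=0 v=1 x=0 u=0 clk=0 p=0
t10.Δ0 z=1 y=0 v=1 x=0 u=0 clk=0 p=0
t10.Δ1 z=1 y=0 v=1 x=0 u=0 clk=1 p=0
t10.Δ2 z=1 y=0 v=1 x=0 u=0 clk=1 p=1
t10.Δ3 z=1 y=1 v=1 x=0 u=0 clk=1 p=1
t10.Δ4 z=1 y=1 v=1 x=1 u=0 clk=1 p=1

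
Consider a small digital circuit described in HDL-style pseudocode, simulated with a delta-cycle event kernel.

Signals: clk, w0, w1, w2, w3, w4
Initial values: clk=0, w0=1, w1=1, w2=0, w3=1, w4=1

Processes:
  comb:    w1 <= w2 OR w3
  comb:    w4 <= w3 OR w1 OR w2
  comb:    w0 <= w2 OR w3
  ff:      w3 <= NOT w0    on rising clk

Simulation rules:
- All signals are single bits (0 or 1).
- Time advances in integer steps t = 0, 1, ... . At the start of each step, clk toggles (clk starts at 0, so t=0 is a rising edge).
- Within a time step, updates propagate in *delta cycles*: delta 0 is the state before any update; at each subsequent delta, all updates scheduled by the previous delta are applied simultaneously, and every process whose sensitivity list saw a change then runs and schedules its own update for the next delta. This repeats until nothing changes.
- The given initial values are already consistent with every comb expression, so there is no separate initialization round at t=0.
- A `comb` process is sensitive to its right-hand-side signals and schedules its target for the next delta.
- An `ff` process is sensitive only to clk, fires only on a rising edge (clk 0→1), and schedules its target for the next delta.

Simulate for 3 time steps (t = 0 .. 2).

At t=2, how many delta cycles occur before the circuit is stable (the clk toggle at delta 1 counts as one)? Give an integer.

[bits: clk,w4,w0,w1,w3,w2]
t=0: Δ0=011110 Δ1=111110 Δ2=111100 Δ3=110000 Δ4=100000 | 4Δ
t=1: Δ0=100000 Δ1=000000 | 1Δ
t=2: Δ0=000000 Δ1=100000 Δ2=100010 Δ3=111110 | 3Δ

3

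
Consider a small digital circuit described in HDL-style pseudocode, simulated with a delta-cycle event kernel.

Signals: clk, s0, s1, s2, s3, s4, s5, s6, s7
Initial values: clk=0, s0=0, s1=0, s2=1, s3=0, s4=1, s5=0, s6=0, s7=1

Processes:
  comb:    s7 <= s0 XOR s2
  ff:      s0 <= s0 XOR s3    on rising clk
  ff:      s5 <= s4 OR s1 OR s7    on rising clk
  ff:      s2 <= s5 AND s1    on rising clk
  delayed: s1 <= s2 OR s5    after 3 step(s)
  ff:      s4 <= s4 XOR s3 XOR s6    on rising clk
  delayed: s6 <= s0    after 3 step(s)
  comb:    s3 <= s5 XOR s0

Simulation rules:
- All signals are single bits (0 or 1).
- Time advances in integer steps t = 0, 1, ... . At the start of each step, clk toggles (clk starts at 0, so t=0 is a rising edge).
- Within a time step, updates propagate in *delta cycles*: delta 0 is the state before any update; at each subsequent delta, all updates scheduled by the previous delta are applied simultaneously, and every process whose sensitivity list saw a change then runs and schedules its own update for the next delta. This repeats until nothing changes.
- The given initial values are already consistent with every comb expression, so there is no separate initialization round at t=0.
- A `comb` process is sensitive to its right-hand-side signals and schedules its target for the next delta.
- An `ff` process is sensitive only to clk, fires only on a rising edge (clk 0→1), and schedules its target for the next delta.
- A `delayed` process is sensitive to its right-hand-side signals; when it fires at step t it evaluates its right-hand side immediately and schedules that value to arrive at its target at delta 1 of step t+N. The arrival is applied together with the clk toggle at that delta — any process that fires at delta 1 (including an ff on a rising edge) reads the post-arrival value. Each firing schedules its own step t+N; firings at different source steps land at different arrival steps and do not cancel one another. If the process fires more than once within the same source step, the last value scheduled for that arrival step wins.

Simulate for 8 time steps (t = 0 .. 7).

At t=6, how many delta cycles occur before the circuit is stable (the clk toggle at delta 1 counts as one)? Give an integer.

2

t=0 Δ0: s4=1 s1=0 clk=0 s3=0 s7=1 s5=0 s0=0 s2=1 s6=0
  Δ1: clk:0→1
  Δ2: s5:0→1, s2:1→0
  Δ3: s3:0→1, s7:1→0
  (3Δ to stable)
t=1 Δ0: s4=1 s1=0 clk=1 s3=1 s7=0 s5=1 s0=0 s2=0 s6=0
  Δ1: clk:1→0
  (1Δ to stable)
t=2 Δ0: s4=1 s1=0 clk=0 s3=1 s7=0 s5=1 s0=0 s2=0 s6=0
  Δ1: clk:0→1
  Δ2: s4:1→0, s0:0→1
  Δ3: s3:1→0, s7:0→1
  (3Δ to stable)
t=3 Δ0: s4=0 s1=0 clk=1 s3=0 s7=1 s5=1 s0=1 s2=0 s6=0
  Δ1: s1:0→1, clk:1→0
  (1Δ to stable)
t=4 Δ0: s4=0 s1=1 clk=0 s3=0 s7=1 s5=1 s0=1 s2=0 s6=0
  Δ1: clk:0→1
  Δ2: s2:0→1
  Δ3: s7:1→0
  (3Δ to stable)
t=5 Δ0: s4=0 s1=1 clk=1 s3=0 s7=0 s5=1 s0=1 s2=1 s6=0
  Δ1: clk:1→0, s6:0→1
  (1Δ to stable)
t=6 Δ0: s4=0 s1=1 clk=0 s3=0 s7=0 s5=1 s0=1 s2=1 s6=1
  Δ1: clk:0→1
  Δ2: s4:0→1
  (2Δ to stable)
t=7 Δ0: s4=1 s1=1 clk=1 s3=0 s7=0 s5=1 s0=1 s2=1 s6=1
  Δ1: clk:1→0
  (1Δ to stable)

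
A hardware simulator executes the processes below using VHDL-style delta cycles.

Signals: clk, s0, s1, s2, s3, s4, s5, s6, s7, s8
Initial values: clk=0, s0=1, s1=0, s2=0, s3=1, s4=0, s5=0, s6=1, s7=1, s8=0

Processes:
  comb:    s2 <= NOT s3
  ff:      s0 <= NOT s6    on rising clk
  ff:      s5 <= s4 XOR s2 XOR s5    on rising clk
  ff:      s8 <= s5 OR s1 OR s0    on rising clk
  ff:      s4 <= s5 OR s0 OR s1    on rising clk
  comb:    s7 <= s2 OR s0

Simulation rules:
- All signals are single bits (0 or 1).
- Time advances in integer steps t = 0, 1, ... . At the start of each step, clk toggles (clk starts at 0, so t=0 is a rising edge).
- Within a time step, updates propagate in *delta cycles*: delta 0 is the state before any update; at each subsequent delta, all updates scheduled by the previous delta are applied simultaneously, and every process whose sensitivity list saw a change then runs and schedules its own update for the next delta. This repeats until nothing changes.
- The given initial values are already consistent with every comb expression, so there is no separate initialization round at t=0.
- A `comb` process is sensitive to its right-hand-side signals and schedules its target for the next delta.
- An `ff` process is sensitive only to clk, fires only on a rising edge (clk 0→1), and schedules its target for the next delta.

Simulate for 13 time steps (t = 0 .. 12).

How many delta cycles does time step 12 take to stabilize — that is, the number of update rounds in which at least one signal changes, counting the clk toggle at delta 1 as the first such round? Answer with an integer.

2

t=0 Δ0: s7=1 s4=0 s2=0 s3=1 clk=0 s0=1 s6=1 s5=0 s1=0 s8=0
  Δ1: clk:0→1
  Δ2: s4:0→1, s0:1→0, s8:0→1
  Δ3: s7:1→0
  (3Δ to stable)
t=1 Δ0: s7=0 s4=1 s2=0 s3=1 clk=1 s0=0 s6=1 s5=0 s1=0 s8=1
  Δ1: clk:1→0
  (1Δ to stable)
t=2 Δ0: s7=0 s4=1 s2=0 s3=1 clk=0 s0=0 s6=1 s5=0 s1=0 s8=1
  Δ1: clk:0→1
  Δ2: s4:1→0, s5:0→1, s8:1→0
  (2Δ to stable)
t=3 Δ0: s7=0 s4=0 s2=0 s3=1 clk=1 s0=0 s6=1 s5=1 s1=0 s8=0
  Δ1: clk:1→0
  (1Δ to stable)
t=4 Δ0: s7=0 s4=0 s2=0 s3=1 clk=0 s0=0 s6=1 s5=1 s1=0 s8=0
  Δ1: clk:0→1
  Δ2: s4:0→1, s8:0→1
  (2Δ to stable)
t=5 Δ0: s7=0 s4=1 s2=0 s3=1 clk=1 s0=0 s6=1 s5=1 s1=0 s8=1
  Δ1: clk:1→0
  (1Δ to stable)
t=6 Δ0: s7=0 s4=1 s2=0 s3=1 clk=0 s0=0 s6=1 s5=1 s1=0 s8=1
  Δ1: clk:0→1
  Δ2: s5:1→0
  (2Δ to stable)
t=7 Δ0: s7=0 s4=1 s2=0 s3=1 clk=1 s0=0 s6=1 s5=0 s1=0 s8=1
  Δ1: clk:1→0
  (1Δ to stable)
t=8 Δ0: s7=0 s4=1 s2=0 s3=1 clk=0 s0=0 s6=1 s5=0 s1=0 s8=1
  Δ1: clk:0→1
  Δ2: s4:1→0, s5:0→1, s8:1→0
  (2Δ to stable)
t=9 Δ0: s7=0 s4=0 s2=0 s3=1 clk=1 s0=0 s6=1 s5=1 s1=0 s8=0
  Δ1: clk:1→0
  (1Δ to stable)
t=10 Δ0: s7=0 s4=0 s2=0 s3=1 clk=0 s0=0 s6=1 s5=1 s1=0 s8=0
  Δ1: clk:0→1
  Δ2: s4:0→1, s8:0→1
  (2Δ to stable)
t=11 Δ0: s7=0 s4=1 s2=0 s3=1 clk=1 s0=0 s6=1 s5=1 s1=0 s8=1
  Δ1: clk:1→0
  (1Δ to stable)
t=12 Δ0: s7=0 s4=1 s2=0 s3=1 clk=0 s0=0 s6=1 s5=1 s1=0 s8=1
  Δ1: clk:0→1
  Δ2: s5:1→0
  (2Δ to stable)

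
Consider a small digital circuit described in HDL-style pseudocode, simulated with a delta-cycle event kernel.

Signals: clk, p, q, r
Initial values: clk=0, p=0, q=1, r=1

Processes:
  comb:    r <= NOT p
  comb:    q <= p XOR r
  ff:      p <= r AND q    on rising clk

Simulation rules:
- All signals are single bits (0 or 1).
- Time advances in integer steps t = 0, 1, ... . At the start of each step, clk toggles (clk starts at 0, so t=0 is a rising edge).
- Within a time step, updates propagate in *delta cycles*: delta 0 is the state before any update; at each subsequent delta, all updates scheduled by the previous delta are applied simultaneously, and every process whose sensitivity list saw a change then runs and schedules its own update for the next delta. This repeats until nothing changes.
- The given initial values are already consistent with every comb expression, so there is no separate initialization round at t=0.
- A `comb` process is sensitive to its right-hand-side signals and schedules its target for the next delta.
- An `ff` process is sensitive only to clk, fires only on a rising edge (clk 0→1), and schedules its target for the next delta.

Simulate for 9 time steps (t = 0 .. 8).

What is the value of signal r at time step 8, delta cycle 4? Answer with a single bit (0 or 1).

[bits: q,clk,p,r]
t=0: Δ0=1001 Δ1=1101 Δ2=1111 Δ3=0110 Δ4=1110 | 4Δ
t=1: Δ0=1110 Δ1=1010 | 1Δ
t=2: Δ0=1010 Δ1=1110 Δ2=1100 Δ3=0101 Δ4=1101 | 4Δ
t=3: Δ0=1101 Δ1=1001 | 1Δ
t=4: Δ0=1001 Δ1=1101 Δ2=1111 Δ3=0110 Δ4=1110 | 4Δ
t=5: Δ0=1110 Δ1=1010 | 1Δ
t=6: Δ0=1010 Δ1=1110 Δ2=1100 Δ3=0101 Δ4=1101 | 4Δ
t=7: Δ0=1101 Δ1=1001 | 1Δ
t=8: Δ0=1001 Δ1=1101 Δ2=1111 Δ3=0110 Δ4=1110 | 4Δ

0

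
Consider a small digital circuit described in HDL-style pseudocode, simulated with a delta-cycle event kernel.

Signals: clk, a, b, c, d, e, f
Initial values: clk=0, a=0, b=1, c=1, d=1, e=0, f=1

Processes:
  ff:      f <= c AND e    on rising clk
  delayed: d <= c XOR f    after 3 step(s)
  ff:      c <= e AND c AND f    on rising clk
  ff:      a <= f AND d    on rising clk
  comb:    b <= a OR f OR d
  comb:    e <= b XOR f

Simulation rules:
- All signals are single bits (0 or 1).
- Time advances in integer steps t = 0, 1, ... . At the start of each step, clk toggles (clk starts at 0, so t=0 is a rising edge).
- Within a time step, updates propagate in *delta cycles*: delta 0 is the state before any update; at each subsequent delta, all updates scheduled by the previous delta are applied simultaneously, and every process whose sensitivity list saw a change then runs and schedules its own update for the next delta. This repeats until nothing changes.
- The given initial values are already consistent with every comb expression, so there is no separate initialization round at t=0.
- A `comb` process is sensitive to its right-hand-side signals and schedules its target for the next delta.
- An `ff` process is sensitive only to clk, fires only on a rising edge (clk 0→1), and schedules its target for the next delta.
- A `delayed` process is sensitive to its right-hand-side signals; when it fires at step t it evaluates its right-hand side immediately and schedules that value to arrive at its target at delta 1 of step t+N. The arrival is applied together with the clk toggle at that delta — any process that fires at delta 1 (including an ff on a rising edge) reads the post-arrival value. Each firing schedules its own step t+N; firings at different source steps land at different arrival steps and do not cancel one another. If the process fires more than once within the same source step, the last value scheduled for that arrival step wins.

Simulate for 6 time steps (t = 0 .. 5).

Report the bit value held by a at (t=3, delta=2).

t0.Δ0 a=0 clk=0 d=1 e=0 c=1 b=1 f=1
t0.Δ1 a=0 clk=1 d=1 e=0 c=1 b=1 f=1
t0.Δ2 a=1 clk=1 d=1 e=0 c=0 b=1 f=0
t0.Δ3 a=1 clk=1 d=1 e=1 c=0 b=1 f=0
t1.Δ0 a=1 clk=1 d=1 e=1 c=0 b=1 f=0
t1.Δ1 a=1 clk=0 d=1 e=1 c=0 b=1 f=0
t2.Δ0 a=1 clk=0 d=1 e=1 c=0 b=1 f=0
t2.Δ1 a=1 clk=1 d=1 e=1 c=0 b=1 f=0
t2.Δ2 a=0 clk=1 d=1 e=1 c=0 b=1 f=0
t3.Δ0 a=0 clk=1 d=1 e=1 c=0 b=1 f=0
t3.Δ1 a=0 clk=0 d=0 e=1 c=0 b=1 f=0
t3.Δ2 a=0 clk=0 d=0 e=1 c=0 b=0 f=0
t3.Δ3 a=0 clk=0 d=0 e=0 c=0 b=0 f=0
t4.Δ0 a=0 clk=0 d=0 e=0 c=0 b=0 f=0
t4.Δ1 a=0 clk=1 d=0 e=0 c=0 b=0 f=0
t5.Δ0 a=0 clk=1 d=0 e=0 c=0 b=0 f=0
t5.Δ1 a=0 clk=0 d=0 e=0 c=0 b=0 f=0

0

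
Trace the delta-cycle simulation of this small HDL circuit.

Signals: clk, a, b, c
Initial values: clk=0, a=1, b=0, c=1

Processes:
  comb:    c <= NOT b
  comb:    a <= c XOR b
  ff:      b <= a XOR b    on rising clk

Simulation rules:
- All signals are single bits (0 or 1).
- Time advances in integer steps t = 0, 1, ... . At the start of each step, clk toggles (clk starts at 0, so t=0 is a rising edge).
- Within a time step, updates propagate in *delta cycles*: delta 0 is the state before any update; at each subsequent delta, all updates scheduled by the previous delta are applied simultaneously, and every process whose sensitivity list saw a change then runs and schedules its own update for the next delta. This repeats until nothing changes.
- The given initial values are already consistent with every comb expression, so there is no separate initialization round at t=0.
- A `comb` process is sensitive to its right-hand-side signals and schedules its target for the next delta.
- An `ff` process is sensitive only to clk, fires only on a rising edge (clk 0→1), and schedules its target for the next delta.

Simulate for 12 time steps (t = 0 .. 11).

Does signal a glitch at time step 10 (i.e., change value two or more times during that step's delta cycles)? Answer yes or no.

yes

t0.Δ0 b=0 clk=0 a=1 c=1
t0.Δ1 b=0 clk=1 a=1 c=1
t0.Δ2 b=1 clk=1 a=1 c=1
t0.Δ3 b=1 clk=1 a=0 c=0
t0.Δ4 b=1 clk=1 a=1 c=0
t1.Δ0 b=1 clk=1 a=1 c=0
t1.Δ1 b=1 clk=0 a=1 c=0
t2.Δ0 b=1 clk=0 a=1 c=0
t2.Δ1 b=1 clk=1 a=1 c=0
t2.Δ2 b=0 clk=1 a=1 c=0
t2.Δ3 b=0 clk=1 a=0 c=1
t2.Δ4 b=0 clk=1 a=1 c=1
t3.Δ0 b=0 clk=1 a=1 c=1
t3.Δ1 b=0 clk=0 a=1 c=1
t4.Δ0 b=0 clk=0 a=1 c=1
t4.Δ1 b=0 clk=1 a=1 c=1
t4.Δ2 b=1 clk=1 a=1 c=1
t4.Δ3 b=1 clk=1 a=0 c=0
t4.Δ4 b=1 clk=1 a=1 c=0
t5.Δ0 b=1 clk=1 a=1 c=0
t5.Δ1 b=1 clk=0 a=1 c=0
t6.Δ0 b=1 clk=0 a=1 c=0
t6.Δ1 b=1 clk=1 a=1 c=0
t6.Δ2 b=0 clk=1 a=1 c=0
t6.Δ3 b=0 clk=1 a=0 c=1
t6.Δ4 b=0 clk=1 a=1 c=1
t7.Δ0 b=0 clk=1 a=1 c=1
t7.Δ1 b=0 clk=0 a=1 c=1
t8.Δ0 b=0 clk=0 a=1 c=1
t8.Δ1 b=0 clk=1 a=1 c=1
t8.Δ2 b=1 clk=1 a=1 c=1
t8.Δ3 b=1 clk=1 a=0 c=0
t8.Δ4 b=1 clk=1 a=1 c=0
t9.Δ0 b=1 clk=1 a=1 c=0
t9.Δ1 b=1 clk=0 a=1 c=0
t10.Δ0 b=1 clk=0 a=1 c=0
t10.Δ1 b=1 clk=1 a=1 c=0
t10.Δ2 b=0 clk=1 a=1 c=0
t10.Δ3 b=0 clk=1 a=0 c=1
t10.Δ4 b=0 clk=1 a=1 c=1
t11.Δ0 b=0 clk=1 a=1 c=1
t11.Δ1 b=0 clk=0 a=1 c=1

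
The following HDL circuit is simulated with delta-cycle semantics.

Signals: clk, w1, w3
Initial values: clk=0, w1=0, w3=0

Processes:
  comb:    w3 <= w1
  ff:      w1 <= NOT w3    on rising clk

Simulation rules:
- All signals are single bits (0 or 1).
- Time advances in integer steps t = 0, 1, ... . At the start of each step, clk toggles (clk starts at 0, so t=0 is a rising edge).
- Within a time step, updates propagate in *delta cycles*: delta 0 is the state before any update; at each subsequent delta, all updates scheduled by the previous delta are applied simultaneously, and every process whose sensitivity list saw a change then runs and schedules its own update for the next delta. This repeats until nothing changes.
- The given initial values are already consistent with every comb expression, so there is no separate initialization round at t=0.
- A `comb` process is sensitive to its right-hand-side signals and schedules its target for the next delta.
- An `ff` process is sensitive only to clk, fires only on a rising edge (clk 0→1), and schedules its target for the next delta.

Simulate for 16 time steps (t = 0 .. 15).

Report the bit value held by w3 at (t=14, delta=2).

t=0 Δ0: clk=0 w3=0 w1=0
  Δ1: clk:0→1
  Δ2: w1:0→1
  Δ3: w3:0→1
  (3Δ to stable)
t=1 Δ0: clk=1 w3=1 w1=1
  Δ1: clk:1→0
  (1Δ to stable)
t=2 Δ0: clk=0 w3=1 w1=1
  Δ1: clk:0→1
  Δ2: w1:1→0
  Δ3: w3:1→0
  (3Δ to stable)
t=3 Δ0: clk=1 w3=0 w1=0
  Δ1: clk:1→0
  (1Δ to stable)
t=4 Δ0: clk=0 w3=0 w1=0
  Δ1: clk:0→1
  Δ2: w1:0→1
  Δ3: w3:0→1
  (3Δ to stable)
t=5 Δ0: clk=1 w3=1 w1=1
  Δ1: clk:1→0
  (1Δ to stable)
t=6 Δ0: clk=0 w3=1 w1=1
  Δ1: clk:0→1
  Δ2: w1:1→0
  Δ3: w3:1→0
  (3Δ to stable)
t=7 Δ0: clk=1 w3=0 w1=0
  Δ1: clk:1→0
  (1Δ to stable)
t=8 Δ0: clk=0 w3=0 w1=0
  Δ1: clk:0→1
  Δ2: w1:0→1
  Δ3: w3:0→1
  (3Δ to stable)
t=9 Δ0: clk=1 w3=1 w1=1
  Δ1: clk:1→0
  (1Δ to stable)
t=10 Δ0: clk=0 w3=1 w1=1
  Δ1: clk:0→1
  Δ2: w1:1→0
  Δ3: w3:1→0
  (3Δ to stable)
t=11 Δ0: clk=1 w3=0 w1=0
  Δ1: clk:1→0
  (1Δ to stable)
t=12 Δ0: clk=0 w3=0 w1=0
  Δ1: clk:0→1
  Δ2: w1:0→1
  Δ3: w3:0→1
  (3Δ to stable)
t=13 Δ0: clk=1 w3=1 w1=1
  Δ1: clk:1→0
  (1Δ to stable)
t=14 Δ0: clk=0 w3=1 w1=1
  Δ1: clk:0→1
  Δ2: w1:1→0
  Δ3: w3:1→0
  (3Δ to stable)
t=15 Δ0: clk=1 w3=0 w1=0
  Δ1: clk:1→0
  (1Δ to stable)

1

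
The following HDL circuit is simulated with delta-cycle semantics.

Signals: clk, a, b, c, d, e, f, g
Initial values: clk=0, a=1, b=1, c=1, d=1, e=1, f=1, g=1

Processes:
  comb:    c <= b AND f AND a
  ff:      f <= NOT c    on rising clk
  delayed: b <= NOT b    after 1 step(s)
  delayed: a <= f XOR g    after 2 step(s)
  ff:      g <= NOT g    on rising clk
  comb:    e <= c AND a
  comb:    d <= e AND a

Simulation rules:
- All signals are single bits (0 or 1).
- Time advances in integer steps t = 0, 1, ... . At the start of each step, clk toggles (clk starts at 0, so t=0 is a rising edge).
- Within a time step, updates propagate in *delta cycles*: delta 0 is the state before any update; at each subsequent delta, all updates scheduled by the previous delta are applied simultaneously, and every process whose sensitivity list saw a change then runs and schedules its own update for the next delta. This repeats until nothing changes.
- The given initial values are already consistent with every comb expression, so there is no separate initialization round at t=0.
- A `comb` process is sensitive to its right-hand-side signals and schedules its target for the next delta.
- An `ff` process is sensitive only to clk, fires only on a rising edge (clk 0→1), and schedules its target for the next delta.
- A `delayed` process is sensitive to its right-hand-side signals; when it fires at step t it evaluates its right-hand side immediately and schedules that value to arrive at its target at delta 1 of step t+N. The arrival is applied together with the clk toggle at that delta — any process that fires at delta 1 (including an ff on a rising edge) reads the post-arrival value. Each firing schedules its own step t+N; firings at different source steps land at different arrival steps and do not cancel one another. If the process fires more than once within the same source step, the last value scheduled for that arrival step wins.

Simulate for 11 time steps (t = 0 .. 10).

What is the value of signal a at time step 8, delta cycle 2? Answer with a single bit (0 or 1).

0

[bits: a,g,f,b,d,clk,e,c]
t=0: Δ0=11111011 Δ1=11111111 Δ2=10011111 Δ3=10011110 Δ4=10011100 Δ5=10010100 | 5Δ
t=1: Δ0=10010100 Δ1=10010000 | 1Δ
t=2: Δ0=10010000 Δ1=00010100 Δ2=01110100 | 2Δ
t=3: Δ0=01110100 Δ1=01110000 | 1Δ
t=4: Δ0=01110000 Δ1=01110100 Δ2=00110100 | 2Δ
t=5: Δ0=00110100 Δ1=00110000 | 1Δ
t=6: Δ0=00110000 Δ1=10110100 Δ2=11110101 Δ3=11110111 Δ4=11111111 | 4Δ
t=7: Δ0=11111111 Δ1=11111011 | 1Δ
t=8: Δ0=11111011 Δ1=01111111 Δ2=00010100 | 2Δ
t=9: Δ0=00010100 Δ1=00010000 | 1Δ
t=10: Δ0=00010000 Δ1=00010100 Δ2=01110100 | 2Δ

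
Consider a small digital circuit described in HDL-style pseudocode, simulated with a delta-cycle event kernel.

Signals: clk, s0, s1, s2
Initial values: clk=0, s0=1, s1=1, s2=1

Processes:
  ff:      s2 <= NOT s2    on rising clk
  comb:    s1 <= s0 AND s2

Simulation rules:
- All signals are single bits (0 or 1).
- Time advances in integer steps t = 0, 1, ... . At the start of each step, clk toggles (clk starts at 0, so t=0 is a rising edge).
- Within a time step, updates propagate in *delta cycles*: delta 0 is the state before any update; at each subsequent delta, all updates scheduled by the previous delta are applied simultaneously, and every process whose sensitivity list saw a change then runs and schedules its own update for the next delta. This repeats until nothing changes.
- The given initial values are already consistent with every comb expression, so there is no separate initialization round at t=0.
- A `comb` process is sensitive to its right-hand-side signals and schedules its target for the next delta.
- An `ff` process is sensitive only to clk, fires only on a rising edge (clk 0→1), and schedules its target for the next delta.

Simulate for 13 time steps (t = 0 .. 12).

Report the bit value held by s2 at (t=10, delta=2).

[bits: s0,s2,s1,clk]
t=0: Δ0=1110 Δ1=1111 Δ2=1011 Δ3=1001 | 3Δ
t=1: Δ0=1001 Δ1=1000 | 1Δ
t=2: Δ0=1000 Δ1=1001 Δ2=1101 Δ3=1111 | 3Δ
t=3: Δ0=1111 Δ1=1110 | 1Δ
t=4: Δ0=1110 Δ1=1111 Δ2=1011 Δ3=1001 | 3Δ
t=5: Δ0=1001 Δ1=1000 | 1Δ
t=6: Δ0=1000 Δ1=1001 Δ2=1101 Δ3=1111 | 3Δ
t=7: Δ0=1111 Δ1=1110 | 1Δ
t=8: Δ0=1110 Δ1=1111 Δ2=1011 Δ3=1001 | 3Δ
t=9: Δ0=1001 Δ1=1000 | 1Δ
t=10: Δ0=1000 Δ1=1001 Δ2=1101 Δ3=1111 | 3Δ
t=11: Δ0=1111 Δ1=1110 | 1Δ
t=12: Δ0=1110 Δ1=1111 Δ2=1011 Δ3=1001 | 3Δ

1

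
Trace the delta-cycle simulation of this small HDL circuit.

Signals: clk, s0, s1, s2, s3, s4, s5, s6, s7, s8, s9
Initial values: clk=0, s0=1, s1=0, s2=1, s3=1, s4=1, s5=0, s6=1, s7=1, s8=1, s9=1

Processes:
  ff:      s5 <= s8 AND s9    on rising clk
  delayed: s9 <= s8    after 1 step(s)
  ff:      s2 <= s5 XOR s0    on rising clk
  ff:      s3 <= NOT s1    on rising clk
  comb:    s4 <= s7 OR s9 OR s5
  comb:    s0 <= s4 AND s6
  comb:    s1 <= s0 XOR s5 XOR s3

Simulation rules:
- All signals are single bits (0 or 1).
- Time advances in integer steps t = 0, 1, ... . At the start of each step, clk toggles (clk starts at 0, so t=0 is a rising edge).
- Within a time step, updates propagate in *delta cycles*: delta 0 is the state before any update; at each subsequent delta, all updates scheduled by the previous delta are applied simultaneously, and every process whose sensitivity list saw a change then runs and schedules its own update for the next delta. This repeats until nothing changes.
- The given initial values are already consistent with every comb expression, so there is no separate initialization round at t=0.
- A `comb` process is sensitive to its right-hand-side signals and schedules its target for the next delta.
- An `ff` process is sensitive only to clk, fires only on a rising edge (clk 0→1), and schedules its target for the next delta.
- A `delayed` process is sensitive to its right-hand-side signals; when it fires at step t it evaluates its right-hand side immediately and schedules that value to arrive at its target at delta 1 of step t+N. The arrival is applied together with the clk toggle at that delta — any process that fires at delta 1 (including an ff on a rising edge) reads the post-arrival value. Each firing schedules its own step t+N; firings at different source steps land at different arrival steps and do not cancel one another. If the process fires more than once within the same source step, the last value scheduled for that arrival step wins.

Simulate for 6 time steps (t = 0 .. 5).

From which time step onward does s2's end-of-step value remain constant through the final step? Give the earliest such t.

2

t=0 Δ0: s9=1 s2=1 s1=0 s0=1 s8=1 s5=0 s3=1 s7=1 s4=1 s6=1 clk=0
  Δ1: clk:0→1
  Δ2: s5:0→1
  Δ3: s1:0→1
  (3Δ to stable)
t=1 Δ0: s9=1 s2=1 s1=1 s0=1 s8=1 s5=1 s3=1 s7=1 s4=1 s6=1 clk=1
  Δ1: clk:1→0
  (1Δ to stable)
t=2 Δ0: s9=1 s2=1 s1=1 s0=1 s8=1 s5=1 s3=1 s7=1 s4=1 s6=1 clk=0
  Δ1: clk:0→1
  Δ2: s2:1→0, s3:1→0
  Δ3: s1:1→0
  (3Δ to stable)
t=3 Δ0: s9=1 s2=0 s1=0 s0=1 s8=1 s5=1 s3=0 s7=1 s4=1 s6=1 clk=1
  Δ1: clk:1→0
  (1Δ to stable)
t=4 Δ0: s9=1 s2=0 s1=0 s0=1 s8=1 s5=1 s3=0 s7=1 s4=1 s6=1 clk=0
  Δ1: clk:0→1
  Δ2: s3:0→1
  Δ3: s1:0→1
  (3Δ to stable)
t=5 Δ0: s9=1 s2=0 s1=1 s0=1 s8=1 s5=1 s3=1 s7=1 s4=1 s6=1 clk=1
  Δ1: clk:1→0
  (1Δ to stable)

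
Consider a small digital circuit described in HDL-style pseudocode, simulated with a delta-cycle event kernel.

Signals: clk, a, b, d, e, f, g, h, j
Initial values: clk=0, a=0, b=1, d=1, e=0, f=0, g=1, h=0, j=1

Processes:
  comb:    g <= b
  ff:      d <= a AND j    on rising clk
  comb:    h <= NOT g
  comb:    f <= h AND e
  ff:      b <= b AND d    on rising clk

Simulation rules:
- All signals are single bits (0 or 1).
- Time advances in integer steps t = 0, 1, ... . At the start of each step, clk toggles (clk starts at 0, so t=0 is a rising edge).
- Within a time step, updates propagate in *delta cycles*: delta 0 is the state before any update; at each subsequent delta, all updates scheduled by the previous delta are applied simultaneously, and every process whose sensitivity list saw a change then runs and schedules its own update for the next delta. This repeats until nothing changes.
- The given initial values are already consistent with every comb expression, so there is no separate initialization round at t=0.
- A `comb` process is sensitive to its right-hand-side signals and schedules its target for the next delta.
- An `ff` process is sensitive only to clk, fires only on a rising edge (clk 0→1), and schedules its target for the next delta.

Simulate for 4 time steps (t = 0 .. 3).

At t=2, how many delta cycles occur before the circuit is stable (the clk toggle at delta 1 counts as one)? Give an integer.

t=0 Δ0: a=0 f=0 j=1 d=1 b=1 h=0 clk=0 g=1 e=0
  Δ1: clk:0→1
  Δ2: d:1→0
  (2Δ to stable)
t=1 Δ0: a=0 f=0 j=1 d=0 b=1 h=0 clk=1 g=1 e=0
  Δ1: clk:1→0
  (1Δ to stable)
t=2 Δ0: a=0 f=0 j=1 d=0 b=1 h=0 clk=0 g=1 e=0
  Δ1: clk:0→1
  Δ2: b:1→0
  Δ3: g:1→0
  Δ4: h:0→1
  (4Δ to stable)
t=3 Δ0: a=0 f=0 j=1 d=0 b=0 h=1 clk=1 g=0 e=0
  Δ1: clk:1→0
  (1Δ to stable)

4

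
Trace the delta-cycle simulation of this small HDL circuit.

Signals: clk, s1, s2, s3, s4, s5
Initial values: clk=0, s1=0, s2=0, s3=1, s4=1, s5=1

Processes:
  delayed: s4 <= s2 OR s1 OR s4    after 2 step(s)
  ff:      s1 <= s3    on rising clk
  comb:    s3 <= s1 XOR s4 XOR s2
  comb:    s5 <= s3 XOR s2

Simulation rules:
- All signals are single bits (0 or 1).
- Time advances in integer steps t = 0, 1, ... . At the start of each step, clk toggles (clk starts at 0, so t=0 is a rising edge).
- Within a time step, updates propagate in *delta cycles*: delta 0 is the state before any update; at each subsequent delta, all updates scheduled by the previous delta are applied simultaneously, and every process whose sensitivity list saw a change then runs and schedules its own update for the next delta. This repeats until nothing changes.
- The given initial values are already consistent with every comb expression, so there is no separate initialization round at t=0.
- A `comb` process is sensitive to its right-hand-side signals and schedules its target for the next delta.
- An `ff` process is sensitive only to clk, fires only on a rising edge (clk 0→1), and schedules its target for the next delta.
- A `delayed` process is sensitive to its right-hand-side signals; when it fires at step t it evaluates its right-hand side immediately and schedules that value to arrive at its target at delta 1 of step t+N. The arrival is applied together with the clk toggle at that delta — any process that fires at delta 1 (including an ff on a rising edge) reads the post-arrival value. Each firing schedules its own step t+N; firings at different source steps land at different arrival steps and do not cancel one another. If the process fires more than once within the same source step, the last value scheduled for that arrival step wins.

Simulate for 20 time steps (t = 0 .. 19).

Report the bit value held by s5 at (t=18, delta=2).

t0.Δ0 s1=0 s4=1 clk=0 s3=1 s2=0 s5=1
t0.Δ1 s1=0 s4=1 clk=1 s3=1 s2=0 s5=1
t0.Δ2 s1=1 s4=1 clk=1 s3=1 s2=0 s5=1
t0.Δ3 s1=1 s4=1 clk=1 s3=0 s2=0 s5=1
t0.Δ4 s1=1 s4=1 clk=1 s3=0 s2=0 s5=0
t1.Δ0 s1=1 s4=1 clk=1 s3=0 s2=0 s5=0
t1.Δ1 s1=1 s4=1 clk=0 s3=0 s2=0 s5=0
t2.Δ0 s1=1 s4=1 clk=0 s3=0 s2=0 s5=0
t2.Δ1 s1=1 s4=1 clk=1 s3=0 s2=0 s5=0
t2.Δ2 s1=0 s4=1 clk=1 s3=0 s2=0 s5=0
t2.Δ3 s1=0 s4=1 clk=1 s3=1 s2=0 s5=0
t2.Δ4 s1=0 s4=1 clk=1 s3=1 s2=0 s5=1
t3.Δ0 s1=0 s4=1 clk=1 s3=1 s2=0 s5=1
t3.Δ1 s1=0 s4=1 clk=0 s3=1 s2=0 s5=1
t4.Δ0 s1=0 s4=1 clk=0 s3=1 s2=0 s5=1
t4.Δ1 s1=0 s4=1 clk=1 s3=1 s2=0 s5=1
t4.Δ2 s1=1 s4=1 clk=1 s3=1 s2=0 s5=1
t4.Δ3 s1=1 s4=1 clk=1 s3=0 s2=0 s5=1
t4.Δ4 s1=1 s4=1 clk=1 s3=0 s2=0 s5=0
t5.Δ0 s1=1 s4=1 clk=1 s3=0 s2=0 s5=0
t5.Δ1 s1=1 s4=1 clk=0 s3=0 s2=0 s5=0
t6.Δ0 s1=1 s4=1 clk=0 s3=0 s2=0 s5=0
t6.Δ1 s1=1 s4=1 clk=1 s3=0 s2=0 s5=0
t6.Δ2 s1=0 s4=1 clk=1 s3=0 s2=0 s5=0
t6.Δ3 s1=0 s4=1 clk=1 s3=1 s2=0 s5=0
t6.Δ4 s1=0 s4=1 clk=1 s3=1 s2=0 s5=1
t7.Δ0 s1=0 s4=1 clk=1 s3=1 s2=0 s5=1
t7.Δ1 s1=0 s4=1 clk=0 s3=1 s2=0 s5=1
t8.Δ0 s1=0 s4=1 clk=0 s3=1 s2=0 s5=1
t8.Δ1 s1=0 s4=1 clk=1 s3=1 s2=0 s5=1
t8.Δ2 s1=1 s4=1 clk=1 s3=1 s2=0 s5=1
t8.Δ3 s1=1 s4=1 clk=1 s3=0 s2=0 s5=1
t8.Δ4 s1=1 s4=1 clk=1 s3=0 s2=0 s5=0
t9.Δ0 s1=1 s4=1 clk=1 s3=0 s2=0 s5=0
t9.Δ1 s1=1 s4=1 clk=0 s3=0 s2=0 s5=0
t10.Δ0 s1=1 s4=1 clk=0 s3=0 s2=0 s5=0
t10.Δ1 s1=1 s4=1 clk=1 s3=0 s2=0 s5=0
t10.Δ2 s1=0 s4=1 clk=1 s3=0 s2=0 s5=0
t10.Δ3 s1=0 s4=1 clk=1 s3=1 s2=0 s5=0
t10.Δ4 s1=0 s4=1 clk=1 s3=1 s2=0 s5=1
t11.Δ0 s1=0 s4=1 clk=1 s3=1 s2=0 s5=1
t11.Δ1 s1=0 s4=1 clk=0 s3=1 s2=0 s5=1
t12.Δ0 s1=0 s4=1 clk=0 s3=1 s2=0 s5=1
t12.Δ1 s1=0 s4=1 clk=1 s3=1 s2=0 s5=1
t12.Δ2 s1=1 s4=1 clk=1 s3=1 s2=0 s5=1
t12.Δ3 s1=1 s4=1 clk=1 s3=0 s2=0 s5=1
t12.Δ4 s1=1 s4=1 clk=1 s3=0 s2=0 s5=0
t13.Δ0 s1=1 s4=1 clk=1 s3=0 s2=0 s5=0
t13.Δ1 s1=1 s4=1 clk=0 s3=0 s2=0 s5=0
t14.Δ0 s1=1 s4=1 clk=0 s3=0 s2=0 s5=0
t14.Δ1 s1=1 s4=1 clk=1 s3=0 s2=0 s5=0
t14.Δ2 s1=0 s4=1 clk=1 s3=0 s2=0 s5=0
t14.Δ3 s1=0 s4=1 clk=1 s3=1 s2=0 s5=0
t14.Δ4 s1=0 s4=1 clk=1 s3=1 s2=0 s5=1
t15.Δ0 s1=0 s4=1 clk=1 s3=1 s2=0 s5=1
t15.Δ1 s1=0 s4=1 clk=0 s3=1 s2=0 s5=1
t16.Δ0 s1=0 s4=1 clk=0 s3=1 s2=0 s5=1
t16.Δ1 s1=0 s4=1 clk=1 s3=1 s2=0 s5=1
t16.Δ2 s1=1 s4=1 clk=1 s3=1 s2=0 s5=1
t16.Δ3 s1=1 s4=1 clk=1 s3=0 s2=0 s5=1
t16.Δ4 s1=1 s4=1 clk=1 s3=0 s2=0 s5=0
t17.Δ0 s1=1 s4=1 clk=1 s3=0 s2=0 s5=0
t17.Δ1 s1=1 s4=1 clk=0 s3=0 s2=0 s5=0
t18.Δ0 s1=1 s4=1 clk=0 s3=0 s2=0 s5=0
t18.Δ1 s1=1 s4=1 clk=1 s3=0 s2=0 s5=0
t18.Δ2 s1=0 s4=1 clk=1 s3=0 s2=0 s5=0
t18.Δ3 s1=0 s4=1 clk=1 s3=1 s2=0 s5=0
t18.Δ4 s1=0 s4=1 clk=1 s3=1 s2=0 s5=1
t19.Δ0 s1=0 s4=1 clk=1 s3=1 s2=0 s5=1
t19.Δ1 s1=0 s4=1 clk=0 s3=1 s2=0 s5=1

0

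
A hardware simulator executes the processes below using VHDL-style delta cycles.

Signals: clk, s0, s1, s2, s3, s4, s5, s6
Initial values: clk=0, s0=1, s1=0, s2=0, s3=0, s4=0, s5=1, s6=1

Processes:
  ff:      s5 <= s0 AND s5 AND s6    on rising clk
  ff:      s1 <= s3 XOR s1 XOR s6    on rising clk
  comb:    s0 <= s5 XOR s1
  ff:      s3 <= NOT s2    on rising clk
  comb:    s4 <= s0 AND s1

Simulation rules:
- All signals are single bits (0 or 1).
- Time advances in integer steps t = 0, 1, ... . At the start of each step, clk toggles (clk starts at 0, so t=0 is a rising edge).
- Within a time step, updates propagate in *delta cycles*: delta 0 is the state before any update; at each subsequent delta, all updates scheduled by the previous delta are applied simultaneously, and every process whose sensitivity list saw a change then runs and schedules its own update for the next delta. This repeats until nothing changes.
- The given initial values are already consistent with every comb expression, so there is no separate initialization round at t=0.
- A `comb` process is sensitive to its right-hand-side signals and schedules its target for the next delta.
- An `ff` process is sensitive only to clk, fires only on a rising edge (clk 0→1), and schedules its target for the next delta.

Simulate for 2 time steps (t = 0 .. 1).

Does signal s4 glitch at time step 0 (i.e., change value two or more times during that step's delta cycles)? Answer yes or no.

t0.Δ0 s6=1 s2=0 s4=0 s3=0 s5=1 s0=1 clk=0 s1=0
t0.Δ1 s6=1 s2=0 s4=0 s3=0 s5=1 s0=1 clk=1 s1=0
t0.Δ2 s6=1 s2=0 s4=0 s3=1 s5=1 s0=1 clk=1 s1=1
t0.Δ3 s6=1 s2=0 s4=1 s3=1 s5=1 s0=0 clk=1 s1=1
t0.Δ4 s6=1 s2=0 s4=0 s3=1 s5=1 s0=0 clk=1 s1=1
t1.Δ0 s6=1 s2=0 s4=0 s3=1 s5=1 s0=0 clk=1 s1=1
t1.Δ1 s6=1 s2=0 s4=0 s3=1 s5=1 s0=0 clk=0 s1=1

yes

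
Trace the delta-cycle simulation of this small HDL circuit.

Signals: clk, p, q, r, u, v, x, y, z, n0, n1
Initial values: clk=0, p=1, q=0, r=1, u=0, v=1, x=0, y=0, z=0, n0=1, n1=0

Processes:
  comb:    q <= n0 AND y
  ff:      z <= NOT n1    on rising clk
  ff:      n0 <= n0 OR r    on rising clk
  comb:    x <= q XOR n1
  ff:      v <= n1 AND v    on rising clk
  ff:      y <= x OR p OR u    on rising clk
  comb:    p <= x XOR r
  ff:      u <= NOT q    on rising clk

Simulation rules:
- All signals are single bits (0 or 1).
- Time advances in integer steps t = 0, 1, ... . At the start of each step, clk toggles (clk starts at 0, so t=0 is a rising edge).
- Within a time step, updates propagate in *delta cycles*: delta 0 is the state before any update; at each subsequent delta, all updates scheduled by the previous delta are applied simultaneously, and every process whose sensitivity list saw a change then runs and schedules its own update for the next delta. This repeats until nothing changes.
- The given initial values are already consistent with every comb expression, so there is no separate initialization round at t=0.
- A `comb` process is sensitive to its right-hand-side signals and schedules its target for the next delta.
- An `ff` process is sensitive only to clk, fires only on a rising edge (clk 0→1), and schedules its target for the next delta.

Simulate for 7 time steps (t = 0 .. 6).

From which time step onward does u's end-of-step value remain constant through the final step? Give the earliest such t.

[bits: p,y,n1,r,u,x,q,n0,z,v,clk]
t=0: Δ0=10010001010 Δ1=10010001011 Δ2=11011001101 Δ3=11011011101 Δ4=11011111101 Δ5=01011111101 | 5Δ
t=1: Δ0=01011111101 Δ1=01011111100 | 1Δ
t=2: Δ0=01011111100 Δ1=01011111101 Δ2=01010111101 | 2Δ
t=3: Δ0=01010111101 Δ1=01010111100 | 1Δ
t=4: Δ0=01010111100 Δ1=01010111101 | 1Δ
t=5: Δ0=01010111101 Δ1=01010111100 | 1Δ
t=6: Δ0=01010111100 Δ1=01010111101 | 1Δ

2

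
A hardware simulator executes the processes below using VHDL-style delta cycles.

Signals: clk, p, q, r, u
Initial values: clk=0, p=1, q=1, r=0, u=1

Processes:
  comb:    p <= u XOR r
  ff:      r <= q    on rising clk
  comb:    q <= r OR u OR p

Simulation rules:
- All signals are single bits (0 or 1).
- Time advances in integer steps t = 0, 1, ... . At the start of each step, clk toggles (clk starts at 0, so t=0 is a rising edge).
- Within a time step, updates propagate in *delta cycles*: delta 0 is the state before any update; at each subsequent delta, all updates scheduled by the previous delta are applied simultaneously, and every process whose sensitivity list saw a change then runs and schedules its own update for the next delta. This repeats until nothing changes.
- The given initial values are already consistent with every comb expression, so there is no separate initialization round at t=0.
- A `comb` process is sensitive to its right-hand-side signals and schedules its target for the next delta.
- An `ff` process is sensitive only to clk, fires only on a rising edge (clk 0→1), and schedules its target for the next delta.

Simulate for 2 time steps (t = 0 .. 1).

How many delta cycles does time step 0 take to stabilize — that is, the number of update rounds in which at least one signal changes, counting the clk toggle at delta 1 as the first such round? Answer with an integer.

3

t=0 Δ0: p=1 r=0 u=1 clk=0 q=1
  Δ1: clk:0→1
  Δ2: r:0→1
  Δ3: p:1→0
  (3Δ to stable)
t=1 Δ0: p=0 r=1 u=1 clk=1 q=1
  Δ1: clk:1→0
  (1Δ to stable)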